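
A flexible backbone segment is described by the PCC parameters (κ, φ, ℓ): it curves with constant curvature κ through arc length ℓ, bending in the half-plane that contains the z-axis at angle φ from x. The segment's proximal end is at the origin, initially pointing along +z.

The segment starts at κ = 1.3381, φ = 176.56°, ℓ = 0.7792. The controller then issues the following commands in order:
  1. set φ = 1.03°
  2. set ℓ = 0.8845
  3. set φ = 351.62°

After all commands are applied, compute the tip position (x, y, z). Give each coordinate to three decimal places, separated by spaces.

0.460 -0.068 0.692

initial: κ=1.3381, φ=176.56°, ℓ=0.7792
cmd 1: set φ=1.03° → (κ,φ,ℓ)=(1.3381,1.03°,0.7792) → tip=(0.3707,0.0067,0.6455)
cmd 2: set ℓ=0.8845 → (κ,φ,ℓ)=(1.3381,1.03°,0.8845) → tip=(0.4650,0.0084,0.6920)
cmd 3: set φ=351.62° → (κ,φ,ℓ)=(1.3381,351.62°,0.8845) → tip=(0.4601,-0.0678,0.6920)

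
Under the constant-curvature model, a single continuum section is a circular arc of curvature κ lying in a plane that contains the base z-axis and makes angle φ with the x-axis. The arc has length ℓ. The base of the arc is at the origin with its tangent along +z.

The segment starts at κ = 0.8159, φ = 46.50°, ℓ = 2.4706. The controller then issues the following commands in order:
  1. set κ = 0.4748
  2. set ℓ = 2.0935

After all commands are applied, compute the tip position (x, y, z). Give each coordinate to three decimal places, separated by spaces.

0.659 0.695 1.765

initial: κ=0.8159, φ=46.50°, ℓ=2.4706
cmd 1: set κ=0.4748 → (κ,φ,ℓ)=(0.4748,46.50°,2.4706) → tip=(0.8882,0.9360,1.9417)
cmd 2: set ℓ=2.0935 → (κ,φ,ℓ)=(0.4748,46.50°,2.0935) → tip=(0.6591,0.6946,1.7654)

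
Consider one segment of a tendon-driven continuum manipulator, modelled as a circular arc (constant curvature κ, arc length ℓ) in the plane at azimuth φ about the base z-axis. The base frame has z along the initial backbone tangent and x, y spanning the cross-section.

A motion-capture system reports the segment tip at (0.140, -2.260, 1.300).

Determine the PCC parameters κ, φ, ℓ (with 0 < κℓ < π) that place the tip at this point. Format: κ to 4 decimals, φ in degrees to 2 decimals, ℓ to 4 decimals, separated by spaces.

ρ = √(x²+y²) = √(0.140² + -2.260²) = 2.26433
φ = atan2(y, x) mod 360° = atan2(-2.260, 0.140) = 273.5448°
|p|² = ρ² + z² = 2.26433² + 1.300² = 6.81720
κ = 2ρ / |p|² = 2×2.26433 / 6.81720 = 0.66430
θ = 2·atan2(ρ, z) = 2·atan2(2.26433, 1.300) = 2.09925 rad
ℓ = θ/κ = 2.09925/0.66430 = 3.16009

0.6643 273.54 3.1601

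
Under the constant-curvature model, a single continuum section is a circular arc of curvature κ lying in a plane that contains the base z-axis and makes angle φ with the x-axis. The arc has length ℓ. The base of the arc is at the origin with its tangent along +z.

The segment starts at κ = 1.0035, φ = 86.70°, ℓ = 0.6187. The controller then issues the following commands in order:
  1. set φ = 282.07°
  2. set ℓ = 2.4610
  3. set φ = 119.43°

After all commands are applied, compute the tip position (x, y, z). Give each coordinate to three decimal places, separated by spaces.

-0.873 1.547 0.620

initial: κ=1.0035, φ=86.70°, ℓ=0.6187
cmd 1: set φ=282.07° → (κ,φ,ℓ)=(1.0035,282.07°,0.6187) → tip=(0.0389,-0.1819,0.5797)
cmd 2: set ℓ=2.4610 → (κ,φ,ℓ)=(1.0035,282.07°,2.4610) → tip=(0.3715,-1.7371,0.6204)
cmd 3: set φ=119.43° → (κ,φ,ℓ)=(1.0035,119.43°,2.4610) → tip=(-0.8728,1.5471,0.6204)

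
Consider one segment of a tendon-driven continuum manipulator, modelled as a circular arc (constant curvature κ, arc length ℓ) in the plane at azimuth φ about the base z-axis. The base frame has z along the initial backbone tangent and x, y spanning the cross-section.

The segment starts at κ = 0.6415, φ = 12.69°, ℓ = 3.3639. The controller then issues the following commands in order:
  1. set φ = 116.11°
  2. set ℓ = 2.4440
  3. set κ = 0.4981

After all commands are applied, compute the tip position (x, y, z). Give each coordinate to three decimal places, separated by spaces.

-0.578 1.179 1.884

initial: κ=0.6415, φ=12.69°, ℓ=3.3639
cmd 1: set φ=116.11° → (κ,φ,ℓ)=(0.6415,116.11°,3.3639) → tip=(-1.0661,2.1752,1.2978)
cmd 2: set ℓ=2.4440 → (κ,φ,ℓ)=(0.6415,116.11°,2.4440) → tip=(-0.6840,1.3956,1.5588)
cmd 3: set κ=0.4981 → (κ,φ,ℓ)=(0.4981,116.11°,2.4440) → tip=(-0.5777,1.1788,1.8835)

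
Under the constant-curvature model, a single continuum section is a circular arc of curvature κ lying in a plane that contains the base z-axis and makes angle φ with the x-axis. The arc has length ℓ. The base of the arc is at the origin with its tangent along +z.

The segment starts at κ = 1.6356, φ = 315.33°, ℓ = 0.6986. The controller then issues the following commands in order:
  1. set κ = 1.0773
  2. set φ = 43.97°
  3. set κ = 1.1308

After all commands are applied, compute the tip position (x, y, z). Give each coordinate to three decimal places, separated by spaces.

initial: κ=1.6356, φ=315.33°, ℓ=0.6986
cmd 1: set κ=1.0773 → (κ,φ,ℓ)=(1.0773,315.33°,0.6986) → tip=(0.1783,-0.1763,0.6345)
cmd 2: set φ=43.97° → (κ,φ,ℓ)=(1.0773,43.97°,0.6986) → tip=(0.1804,0.1741,0.6345)
cmd 3: set κ=1.1308 → (κ,φ,ℓ)=(1.1308,43.97°,0.6986) → tip=(0.1885,0.1818,0.6282)

0.188 0.182 0.628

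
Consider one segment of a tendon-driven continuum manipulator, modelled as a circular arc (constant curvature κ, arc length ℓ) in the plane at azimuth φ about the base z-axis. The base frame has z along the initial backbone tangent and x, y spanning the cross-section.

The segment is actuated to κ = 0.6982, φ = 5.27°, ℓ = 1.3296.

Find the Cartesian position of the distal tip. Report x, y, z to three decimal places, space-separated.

0.572 0.053 1.147

θ = κ·ℓ = 0.6982 × 1.3296 = 0.92833 rad
ρ = (1 − cos θ)/κ = (1 − 0.59917)/0.6982 = 0.57408
z = sin θ / κ = 0.80062/0.6982 = 1.14669
x = ρ cos φ = 0.57408 × cos(5.27°) = 0.57166
y = ρ sin φ = 0.57408 × sin(5.27°) = 0.05273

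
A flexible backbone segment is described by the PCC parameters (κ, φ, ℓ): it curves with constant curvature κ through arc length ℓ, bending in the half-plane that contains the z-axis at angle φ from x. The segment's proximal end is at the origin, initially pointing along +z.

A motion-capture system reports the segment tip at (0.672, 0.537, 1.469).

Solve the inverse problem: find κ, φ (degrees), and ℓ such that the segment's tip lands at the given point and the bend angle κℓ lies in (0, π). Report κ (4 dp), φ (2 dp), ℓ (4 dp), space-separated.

0.5937 38.63 1.7846

ρ = √(x²+y²) = √(0.672² + 0.537²) = 0.86021
φ = atan2(y, x) mod 360° = atan2(0.537, 0.672) = 38.6286°
|p|² = ρ² + z² = 0.86021² + 1.469² = 2.89791
κ = 2ρ / |p|² = 2×0.86021 / 2.89791 = 0.59367
θ = 2·atan2(ρ, z) = 2·atan2(0.86021, 1.469) = 1.05949 rad
ℓ = θ/κ = 1.05949/0.59367 = 1.78463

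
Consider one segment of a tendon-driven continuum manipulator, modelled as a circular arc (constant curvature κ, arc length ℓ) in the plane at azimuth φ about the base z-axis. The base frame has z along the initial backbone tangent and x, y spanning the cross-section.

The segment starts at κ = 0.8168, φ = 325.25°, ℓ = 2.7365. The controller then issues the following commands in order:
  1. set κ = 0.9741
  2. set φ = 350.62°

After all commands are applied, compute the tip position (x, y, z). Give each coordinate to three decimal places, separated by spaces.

1.913 -0.316 0.470

initial: κ=0.8168, φ=325.25°, ℓ=2.7365
cmd 1: set κ=0.9741 → (κ,φ,ℓ)=(0.9741,325.25°,2.7365) → tip=(1.5932,-1.1053,0.4704)
cmd 2: set φ=350.62° → (κ,φ,ℓ)=(0.9741,350.62°,2.7365) → tip=(1.9131,-0.3160,0.4704)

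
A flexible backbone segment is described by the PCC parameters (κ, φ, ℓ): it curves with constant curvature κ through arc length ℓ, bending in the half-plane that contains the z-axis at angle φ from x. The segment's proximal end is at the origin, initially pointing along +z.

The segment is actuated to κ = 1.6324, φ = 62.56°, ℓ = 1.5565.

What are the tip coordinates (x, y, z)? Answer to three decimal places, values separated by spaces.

0.515 0.992 0.346

θ = κ·ℓ = 1.6324 × 1.5565 = 2.54083 rad
ρ = (1 − cos θ)/κ = (1 − -0.82491)/1.6324 = 1.11793
z = sin θ / κ = 0.56527/1.6324 = 0.34628
x = ρ cos φ = 1.11793 × cos(62.56°) = 0.51516
y = ρ sin φ = 1.11793 × sin(62.56°) = 0.99215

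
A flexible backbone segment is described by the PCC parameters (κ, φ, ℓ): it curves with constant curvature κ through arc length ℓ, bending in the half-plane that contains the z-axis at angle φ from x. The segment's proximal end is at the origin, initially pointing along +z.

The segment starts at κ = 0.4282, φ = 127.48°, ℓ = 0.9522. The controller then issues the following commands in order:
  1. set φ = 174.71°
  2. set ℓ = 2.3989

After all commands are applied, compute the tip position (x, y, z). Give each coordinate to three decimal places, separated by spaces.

-1.123 0.104 1.999

initial: κ=0.4282, φ=127.48°, ℓ=0.9522
cmd 1: set φ=174.71° → (κ,φ,ℓ)=(0.4282,174.71°,0.9522) → tip=(-0.1906,0.0177,0.9260)
cmd 2: set ℓ=2.3989 → (κ,φ,ℓ)=(0.4282,174.71°,2.3989) → tip=(-1.1227,0.1040,1.9987)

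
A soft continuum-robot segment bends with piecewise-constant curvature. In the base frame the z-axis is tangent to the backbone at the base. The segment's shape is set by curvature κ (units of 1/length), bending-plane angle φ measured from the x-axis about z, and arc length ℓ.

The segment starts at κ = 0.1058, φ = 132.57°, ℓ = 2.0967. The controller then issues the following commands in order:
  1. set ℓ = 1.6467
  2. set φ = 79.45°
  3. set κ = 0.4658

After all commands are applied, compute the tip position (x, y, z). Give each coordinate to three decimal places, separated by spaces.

initial: κ=0.1058, φ=132.57°, ℓ=2.0967
cmd 1: set ℓ=1.6467 → (κ,φ,ℓ)=(0.1058,132.57°,1.6467) → tip=(-0.0968,0.1054,1.6384)
cmd 2: set φ=79.45° → (κ,φ,ℓ)=(0.1058,79.45°,1.6467) → tip=(0.0262,0.1407,1.6384)
cmd 3: set κ=0.4658 → (κ,φ,ℓ)=(0.4658,79.45°,1.6467) → tip=(0.1101,0.5910,1.4899)

0.110 0.591 1.490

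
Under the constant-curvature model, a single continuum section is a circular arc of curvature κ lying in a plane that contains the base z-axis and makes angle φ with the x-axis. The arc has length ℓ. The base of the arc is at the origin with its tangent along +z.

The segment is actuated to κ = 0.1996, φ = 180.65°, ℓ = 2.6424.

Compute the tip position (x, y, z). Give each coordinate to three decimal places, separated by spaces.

θ = κ·ℓ = 0.1996 × 2.6424 = 0.52742 rad
ρ = (1 − cos θ)/κ = (1 − 0.86411)/0.1996 = 0.68083
z = sin θ / κ = 0.50331/0.1996 = 2.52158
x = ρ cos φ = 0.68083 × cos(180.65°) = -0.68078
y = ρ sin φ = 0.68083 × sin(180.65°) = -0.00772

-0.681 -0.008 2.522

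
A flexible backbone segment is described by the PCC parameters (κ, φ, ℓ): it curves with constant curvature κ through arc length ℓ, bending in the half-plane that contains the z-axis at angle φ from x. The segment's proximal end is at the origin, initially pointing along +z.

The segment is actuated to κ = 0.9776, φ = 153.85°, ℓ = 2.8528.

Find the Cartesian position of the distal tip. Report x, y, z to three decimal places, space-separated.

-1.780 0.874 0.353

θ = κ·ℓ = 0.9776 × 2.8528 = 2.78890 rad
ρ = (1 − cos θ)/κ = (1 − -0.93845)/0.9776 = 1.98286
z = sin θ / κ = 0.34543/0.9776 = 0.35334
x = ρ cos φ = 1.98286 × cos(153.85°) = -1.77990
y = ρ sin φ = 1.98286 × sin(153.85°) = 0.87389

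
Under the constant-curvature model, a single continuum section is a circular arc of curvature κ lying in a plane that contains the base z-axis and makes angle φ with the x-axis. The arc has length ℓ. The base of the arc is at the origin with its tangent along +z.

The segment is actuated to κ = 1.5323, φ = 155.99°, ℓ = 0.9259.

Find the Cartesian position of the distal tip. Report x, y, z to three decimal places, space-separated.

-0.506 0.225 0.645

θ = κ·ℓ = 1.5323 × 0.9259 = 1.41876 rad
ρ = (1 − cos θ)/κ = (1 − 0.15145)/1.5323 = 0.55377
z = sin θ / κ = 0.98846/1.5323 = 0.64509
x = ρ cos φ = 0.55377 × cos(155.99°) = -0.50586
y = ρ sin φ = 0.55377 × sin(155.99°) = 0.22533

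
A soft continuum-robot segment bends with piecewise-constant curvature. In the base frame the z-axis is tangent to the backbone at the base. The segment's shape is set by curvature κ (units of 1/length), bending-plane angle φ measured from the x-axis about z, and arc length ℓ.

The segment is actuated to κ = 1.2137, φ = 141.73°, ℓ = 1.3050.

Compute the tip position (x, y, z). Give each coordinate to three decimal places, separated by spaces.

θ = κ·ℓ = 1.2137 × 1.3050 = 1.58388 rad
ρ = (1 − cos θ)/κ = (1 − -0.01308)/1.2137 = 0.83471
z = sin θ / κ = 0.99991/1.2137 = 0.82386
x = ρ cos φ = 0.83471 × cos(141.73°) = -0.65533
y = ρ sin φ = 0.83471 × sin(141.73°) = 0.51699

-0.655 0.517 0.824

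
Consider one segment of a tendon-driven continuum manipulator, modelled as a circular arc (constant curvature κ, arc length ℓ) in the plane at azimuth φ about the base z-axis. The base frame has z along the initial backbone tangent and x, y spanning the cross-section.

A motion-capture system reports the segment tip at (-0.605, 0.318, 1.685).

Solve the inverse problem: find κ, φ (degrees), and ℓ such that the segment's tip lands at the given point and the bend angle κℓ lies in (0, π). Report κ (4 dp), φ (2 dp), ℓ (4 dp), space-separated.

ρ = √(x²+y²) = √(-0.605² + 0.318²) = 0.68348
φ = atan2(y, x) mod 360° = atan2(0.318, -0.605) = 152.2727°
|p|² = ρ² + z² = 0.68348² + 1.685² = 3.30637
κ = 2ρ / |p|² = 2×0.68348 / 3.30637 = 0.41343
θ = 2·atan2(ρ, z) = 2·atan2(0.68348, 1.685) = 0.77070 rad
ℓ = θ/κ = 0.77070/0.41343 = 1.86414

0.4134 152.27 1.8641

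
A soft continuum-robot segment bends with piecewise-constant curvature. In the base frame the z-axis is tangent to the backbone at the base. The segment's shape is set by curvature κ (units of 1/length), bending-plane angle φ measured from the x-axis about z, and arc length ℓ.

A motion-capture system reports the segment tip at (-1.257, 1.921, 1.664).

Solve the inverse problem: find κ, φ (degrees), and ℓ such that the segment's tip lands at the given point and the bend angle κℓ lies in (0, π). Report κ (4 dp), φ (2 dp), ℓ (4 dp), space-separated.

0.5711 123.20 3.3043

ρ = √(x²+y²) = √(-1.257² + 1.921²) = 2.29571
φ = atan2(y, x) mod 360° = atan2(1.921, -1.257) = 123.1986°
|p|² = ρ² + z² = 2.29571² + 1.664² = 8.03919
κ = 2ρ / |p|² = 2×2.29571 / 8.03919 = 0.57113
θ = 2·atan2(ρ, z) = 2·atan2(2.29571, 1.664) = 1.88720 rad
ℓ = θ/κ = 1.88720/0.57113 = 3.30432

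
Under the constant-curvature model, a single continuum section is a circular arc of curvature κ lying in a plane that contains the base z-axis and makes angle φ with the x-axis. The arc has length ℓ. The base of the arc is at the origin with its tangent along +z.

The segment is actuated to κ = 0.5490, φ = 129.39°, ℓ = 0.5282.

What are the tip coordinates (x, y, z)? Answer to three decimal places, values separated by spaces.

θ = κ·ℓ = 0.5490 × 0.5282 = 0.28998 rad
ρ = (1 − cos θ)/κ = (1 − 0.95825)/0.5490 = 0.07605
z = sin θ / κ = 0.28593/0.5490 = 0.52083
x = ρ cos φ = 0.07605 × cos(129.39°) = -0.04826
y = ρ sin φ = 0.07605 × sin(129.39°) = 0.05877

-0.048 0.059 0.521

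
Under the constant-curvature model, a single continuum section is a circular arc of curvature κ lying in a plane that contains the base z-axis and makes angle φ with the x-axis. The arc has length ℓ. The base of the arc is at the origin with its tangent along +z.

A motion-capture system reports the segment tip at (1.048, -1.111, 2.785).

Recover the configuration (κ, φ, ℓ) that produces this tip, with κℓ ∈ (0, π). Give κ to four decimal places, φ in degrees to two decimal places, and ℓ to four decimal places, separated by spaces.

0.3028 313.33 3.3135

ρ = √(x²+y²) = √(1.048² + -1.111²) = 1.52729
φ = atan2(y, x) mod 360° = atan2(-1.111, 1.048) = 313.3286°
|p|² = ρ² + z² = 1.52729² + 2.785² = 10.08885
κ = 2ρ / |p|² = 2×1.52729 / 10.08885 = 0.30277
θ = 2·atan2(ρ, z) = 2·atan2(1.52729, 2.785) = 1.00323 rad
ℓ = θ/κ = 1.00323/0.30277 = 3.31351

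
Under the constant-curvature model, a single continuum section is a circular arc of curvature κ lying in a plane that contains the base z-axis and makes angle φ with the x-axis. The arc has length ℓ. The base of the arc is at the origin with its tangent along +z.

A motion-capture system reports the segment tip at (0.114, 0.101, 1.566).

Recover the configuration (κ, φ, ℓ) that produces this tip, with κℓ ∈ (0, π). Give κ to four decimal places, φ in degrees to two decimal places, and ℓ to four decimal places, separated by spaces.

0.1230 41.54 1.5759

ρ = √(x²+y²) = √(0.114² + 0.101²) = 0.15231
φ = atan2(y, x) mod 360° = atan2(0.101, 0.114) = 41.5398°
|p|² = ρ² + z² = 0.15231² + 1.566² = 2.47555
κ = 2ρ / |p|² = 2×0.15231 / 2.47555 = 0.12305
θ = 2·atan2(ρ, z) = 2·atan2(0.15231, 1.566) = 0.19391 rad
ℓ = θ/κ = 0.19391/0.12305 = 1.57586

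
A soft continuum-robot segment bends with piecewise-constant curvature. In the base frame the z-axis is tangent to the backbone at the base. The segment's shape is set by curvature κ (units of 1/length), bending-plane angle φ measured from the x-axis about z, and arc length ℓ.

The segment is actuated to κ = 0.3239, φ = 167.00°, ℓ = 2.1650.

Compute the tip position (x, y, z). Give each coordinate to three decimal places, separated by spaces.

θ = κ·ℓ = 0.3239 × 2.1650 = 0.70124 rad
ρ = (1 − cos θ)/κ = (1 − 0.76404)/0.3239 = 0.72849
z = sin θ / κ = 0.64517/0.3239 = 1.99187
x = ρ cos φ = 0.72849 × cos(167.00°) = -0.70982
y = ρ sin φ = 0.72849 × sin(167.00°) = 0.16388

-0.710 0.164 1.992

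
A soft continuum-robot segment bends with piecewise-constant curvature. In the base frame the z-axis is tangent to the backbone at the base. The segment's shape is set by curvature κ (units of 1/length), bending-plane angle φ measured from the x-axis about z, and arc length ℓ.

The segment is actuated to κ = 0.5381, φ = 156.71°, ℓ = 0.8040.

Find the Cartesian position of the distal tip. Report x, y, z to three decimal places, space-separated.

θ = κ·ℓ = 0.5381 × 0.8040 = 0.43263 rad
ρ = (1 − cos θ)/κ = (1 − 0.90787)/0.5381 = 0.17122
z = sin θ / κ = 0.41926/0.5381 = 0.77915
x = ρ cos φ = 0.17122 × cos(156.71°) = -0.15727
y = ρ sin φ = 0.17122 × sin(156.71°) = 0.06770

-0.157 0.068 0.779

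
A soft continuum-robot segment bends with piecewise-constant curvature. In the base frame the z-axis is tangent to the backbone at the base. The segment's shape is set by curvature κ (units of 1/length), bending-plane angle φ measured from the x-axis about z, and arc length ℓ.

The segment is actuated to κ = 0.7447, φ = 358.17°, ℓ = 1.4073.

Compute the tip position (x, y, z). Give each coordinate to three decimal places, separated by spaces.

0.672 -0.021 1.163

θ = κ·ℓ = 0.7447 × 1.4073 = 1.04802 rad
ρ = (1 − cos θ)/κ = (1 − 0.49929)/0.7447 = 0.67236
z = sin θ / κ = 0.86643/0.7447 = 1.16347
x = ρ cos φ = 0.67236 × cos(358.17°) = 0.67202
y = ρ sin φ = 0.67236 × sin(358.17°) = -0.02147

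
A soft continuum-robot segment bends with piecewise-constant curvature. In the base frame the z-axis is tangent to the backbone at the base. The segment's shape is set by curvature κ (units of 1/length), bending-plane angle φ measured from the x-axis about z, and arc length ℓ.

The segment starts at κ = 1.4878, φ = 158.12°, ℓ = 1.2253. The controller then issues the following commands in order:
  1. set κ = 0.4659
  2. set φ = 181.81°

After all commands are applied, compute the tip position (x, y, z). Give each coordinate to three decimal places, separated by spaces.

initial: κ=1.4878, φ=158.12°, ℓ=1.2253
cmd 1: set κ=0.4659 → (κ,φ,ℓ)=(0.4659,158.12°,1.2253) → tip=(-0.3158,0.1268,1.1598)
cmd 2: set φ=181.81° → (κ,φ,ℓ)=(0.4659,181.81°,1.2253) → tip=(-0.3402,-0.0107,1.1598)

-0.340 -0.011 1.160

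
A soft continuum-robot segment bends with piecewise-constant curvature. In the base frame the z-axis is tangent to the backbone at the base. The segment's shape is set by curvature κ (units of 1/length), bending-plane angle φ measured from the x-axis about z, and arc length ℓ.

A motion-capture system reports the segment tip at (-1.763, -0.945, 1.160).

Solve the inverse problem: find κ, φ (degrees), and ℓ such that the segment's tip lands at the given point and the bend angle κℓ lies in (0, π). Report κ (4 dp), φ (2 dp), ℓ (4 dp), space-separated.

0.7482 208.19 2.7940

ρ = √(x²+y²) = √(-1.763² + -0.945²) = 2.00030
φ = atan2(y, x) mod 360° = atan2(-0.945, -1.763) = 208.1921°
|p|² = ρ² + z² = 2.00030² + 1.160² = 5.34679
κ = 2ρ / |p|² = 2×2.00030 / 5.34679 = 0.74822
θ = 2·atan2(ρ, z) = 2·atan2(2.00030, 1.160) = 2.09055 rad
ℓ = θ/κ = 2.09055/0.74822 = 2.79402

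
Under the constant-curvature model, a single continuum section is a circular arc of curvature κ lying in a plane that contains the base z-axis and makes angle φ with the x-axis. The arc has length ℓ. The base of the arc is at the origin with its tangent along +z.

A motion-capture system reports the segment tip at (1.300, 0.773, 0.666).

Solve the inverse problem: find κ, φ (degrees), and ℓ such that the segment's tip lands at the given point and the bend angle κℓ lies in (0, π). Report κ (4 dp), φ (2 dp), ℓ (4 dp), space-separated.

ρ = √(x²+y²) = √(1.300² + 0.773²) = 1.51246
φ = atan2(y, x) mod 360° = atan2(0.773, 1.300) = 30.7364°
|p|² = ρ² + z² = 1.51246² + 0.666² = 2.73108
κ = 2ρ / |p|² = 2×1.51246 / 2.73108 = 1.10759
θ = 2·atan2(ρ, z) = 2·atan2(1.51246, 0.666) = 2.31200 rad
ℓ = θ/κ = 2.31200/1.10759 = 2.08742

1.1076 30.74 2.0874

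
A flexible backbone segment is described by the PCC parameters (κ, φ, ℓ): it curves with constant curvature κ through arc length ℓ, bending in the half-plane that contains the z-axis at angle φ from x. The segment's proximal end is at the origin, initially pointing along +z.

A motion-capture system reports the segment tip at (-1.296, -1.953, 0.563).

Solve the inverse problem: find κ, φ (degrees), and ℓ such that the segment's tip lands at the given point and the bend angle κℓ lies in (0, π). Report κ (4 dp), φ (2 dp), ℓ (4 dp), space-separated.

ρ = √(x²+y²) = √(-1.296² + -1.953²) = 2.34389
φ = atan2(y, x) mod 360° = atan2(-1.953, -1.296) = 236.4320°
|p|² = ρ² + z² = 2.34389² + 0.563² = 5.81079
κ = 2ρ / |p|² = 2×2.34389 / 5.81079 = 0.80674
θ = 2·atan2(ρ, z) = 2·atan2(2.34389, 0.563) = 2.67013 rad
ℓ = θ/κ = 2.67013/0.80674 = 3.30979

0.8067 236.43 3.3098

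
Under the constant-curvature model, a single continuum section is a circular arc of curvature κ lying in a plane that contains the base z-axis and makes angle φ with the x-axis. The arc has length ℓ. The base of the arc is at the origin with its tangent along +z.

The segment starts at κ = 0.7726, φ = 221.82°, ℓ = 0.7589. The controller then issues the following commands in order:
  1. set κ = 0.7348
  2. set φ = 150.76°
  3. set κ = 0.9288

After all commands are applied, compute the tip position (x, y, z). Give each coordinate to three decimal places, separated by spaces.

initial: κ=0.7726, φ=221.82°, ℓ=0.7589
cmd 1: set κ=0.7348 → (κ,φ,ℓ)=(0.7348,221.82°,0.7589) → tip=(-0.1536,-0.1375,0.7202)
cmd 2: set φ=150.76° → (κ,φ,ℓ)=(0.7348,150.76°,0.7589) → tip=(-0.1799,0.1007,0.7202)
cmd 3: set κ=0.9288 → (κ,φ,ℓ)=(0.9288,150.76°,0.7589) → tip=(-0.2239,0.1253,0.6976)

-0.224 0.125 0.698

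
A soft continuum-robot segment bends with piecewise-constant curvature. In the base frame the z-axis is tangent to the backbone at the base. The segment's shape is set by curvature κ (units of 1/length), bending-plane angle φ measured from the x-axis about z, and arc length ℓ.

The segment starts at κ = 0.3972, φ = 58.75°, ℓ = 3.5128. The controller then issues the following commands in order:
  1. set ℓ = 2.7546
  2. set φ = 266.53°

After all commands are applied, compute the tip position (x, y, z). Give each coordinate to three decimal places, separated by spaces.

-0.082 -1.360 2.237

initial: κ=0.3972, φ=58.75°, ℓ=3.5128
cmd 1: set ℓ=2.7546 → (κ,φ,ℓ)=(0.3972,58.75°,2.7546) → tip=(0.7068,1.1648,2.2370)
cmd 2: set φ=266.53° → (κ,φ,ℓ)=(0.3972,266.53°,2.7546) → tip=(-0.0825,-1.3600,2.2370)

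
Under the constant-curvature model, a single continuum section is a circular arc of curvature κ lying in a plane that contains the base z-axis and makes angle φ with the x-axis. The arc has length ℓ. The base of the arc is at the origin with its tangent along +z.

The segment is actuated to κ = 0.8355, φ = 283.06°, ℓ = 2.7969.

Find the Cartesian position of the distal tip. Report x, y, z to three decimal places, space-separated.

θ = κ·ℓ = 0.8355 × 2.7969 = 2.33681 rad
ρ = (1 − cos θ)/κ = (1 − -0.69327)/0.8355 = 2.02665
z = sin θ / κ = 0.72068/0.8355 = 0.86257
x = ρ cos φ = 2.02665 × cos(283.06°) = 0.45797
y = ρ sin φ = 2.02665 × sin(283.06°) = -1.97423

0.458 -1.974 0.863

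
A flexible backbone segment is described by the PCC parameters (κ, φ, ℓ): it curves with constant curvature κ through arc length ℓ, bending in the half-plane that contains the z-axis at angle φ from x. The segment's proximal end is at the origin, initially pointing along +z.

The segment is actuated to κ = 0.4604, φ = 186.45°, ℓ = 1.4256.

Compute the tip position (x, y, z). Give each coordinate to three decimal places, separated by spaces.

θ = κ·ℓ = 0.4604 × 1.4256 = 0.65635 rad
ρ = (1 − cos θ)/κ = (1 − 0.79223)/0.4604 = 0.45129
z = sin θ / κ = 0.61023/0.4604 = 1.32543
x = ρ cos φ = 0.45129 × cos(186.45°) = -0.44843
y = ρ sin φ = 0.45129 × sin(186.45°) = -0.05070

-0.448 -0.051 1.325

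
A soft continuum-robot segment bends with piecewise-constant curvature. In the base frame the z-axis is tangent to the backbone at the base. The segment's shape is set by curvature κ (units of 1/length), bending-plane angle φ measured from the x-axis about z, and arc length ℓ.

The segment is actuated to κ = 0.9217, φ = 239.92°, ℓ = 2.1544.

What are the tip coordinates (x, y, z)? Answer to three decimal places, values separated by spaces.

-0.763 -1.317 0.993

θ = κ·ℓ = 0.9217 × 2.1544 = 1.98571 rad
ρ = (1 − cos θ)/κ = (1 − -0.40311)/0.9217 = 1.52231
z = sin θ / κ = 0.91515/0.9217 = 0.99289
x = ρ cos φ = 1.52231 × cos(239.92°) = -0.76299
y = ρ sin φ = 1.52231 × sin(239.92°) = -1.31729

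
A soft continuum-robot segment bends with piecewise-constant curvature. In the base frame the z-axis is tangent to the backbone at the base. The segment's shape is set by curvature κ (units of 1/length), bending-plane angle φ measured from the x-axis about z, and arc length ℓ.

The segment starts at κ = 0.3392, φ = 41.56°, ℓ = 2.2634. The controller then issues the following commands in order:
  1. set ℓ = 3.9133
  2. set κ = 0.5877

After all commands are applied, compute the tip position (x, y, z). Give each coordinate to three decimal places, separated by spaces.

initial: κ=0.3392, φ=41.56°, ℓ=2.2634
cmd 1: set ℓ=3.9133 → (κ,φ,ℓ)=(0.3392,41.56°,3.9133) → tip=(1.6743,1.4844,2.8612)
cmd 2: set κ=0.5877 → (κ,φ,ℓ)=(0.5877,41.56°,3.9133) → tip=(2.1214,1.8808,1.2690)

2.121 1.881 1.269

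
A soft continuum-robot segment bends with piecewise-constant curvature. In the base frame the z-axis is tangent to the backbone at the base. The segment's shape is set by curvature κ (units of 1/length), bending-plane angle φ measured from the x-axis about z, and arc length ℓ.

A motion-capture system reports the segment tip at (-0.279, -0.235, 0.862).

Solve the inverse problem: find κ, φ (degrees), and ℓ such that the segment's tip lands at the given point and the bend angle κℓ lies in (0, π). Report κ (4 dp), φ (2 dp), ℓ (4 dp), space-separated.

ρ = √(x²+y²) = √(-0.279² + -0.235²) = 0.36478
φ = atan2(y, x) mod 360° = atan2(-0.235, -0.279) = 220.1072°
|p|² = ρ² + z² = 0.36478² + 0.862² = 0.87611
κ = 2ρ / |p|² = 2×0.36478 / 0.87611 = 0.83273
θ = 2·atan2(ρ, z) = 2·atan2(0.36478, 0.862) = 0.80066 rad
ℓ = θ/κ = 0.80066/0.83273 = 0.96148

0.8327 220.11 0.9615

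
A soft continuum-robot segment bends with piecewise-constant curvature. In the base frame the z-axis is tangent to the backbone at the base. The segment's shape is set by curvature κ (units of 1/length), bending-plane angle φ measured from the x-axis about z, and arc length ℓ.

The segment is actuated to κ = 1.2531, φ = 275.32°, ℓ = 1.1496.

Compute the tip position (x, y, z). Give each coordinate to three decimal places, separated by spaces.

0.064 -0.691 0.791

θ = κ·ℓ = 1.2531 × 1.1496 = 1.44056 rad
ρ = (1 − cos θ)/κ = (1 − 0.12986)/1.2531 = 0.69439
z = sin θ / κ = 0.99153/1.2531 = 0.79126
x = ρ cos φ = 0.69439 × cos(275.32°) = 0.06438
y = ρ sin φ = 0.69439 × sin(275.32°) = -0.69139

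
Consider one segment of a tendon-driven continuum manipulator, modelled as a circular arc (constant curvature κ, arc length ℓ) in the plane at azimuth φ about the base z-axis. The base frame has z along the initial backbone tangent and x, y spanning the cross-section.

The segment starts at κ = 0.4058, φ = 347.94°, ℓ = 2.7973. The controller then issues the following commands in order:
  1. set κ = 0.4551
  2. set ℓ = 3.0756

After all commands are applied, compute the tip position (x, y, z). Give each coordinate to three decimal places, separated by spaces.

initial: κ=0.4058, φ=347.94°, ℓ=2.7973
cmd 1: set κ=0.4551 → (κ,φ,ℓ)=(0.4551,347.94°,2.7973) → tip=(1.5184,-0.3244,2.1006)
cmd 2: set ℓ=3.0756 → (κ,φ,ℓ)=(0.4551,347.94°,3.0756) → tip=(1.7830,-0.3809,2.1652)

1.783 -0.381 2.165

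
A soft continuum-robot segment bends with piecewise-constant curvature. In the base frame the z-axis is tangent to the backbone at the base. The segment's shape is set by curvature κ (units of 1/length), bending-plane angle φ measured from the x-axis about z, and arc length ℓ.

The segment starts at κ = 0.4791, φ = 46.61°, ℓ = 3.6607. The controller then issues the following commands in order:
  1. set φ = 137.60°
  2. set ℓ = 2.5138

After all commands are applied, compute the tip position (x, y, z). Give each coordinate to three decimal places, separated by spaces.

-0.989 0.903 1.949

initial: κ=0.4791, φ=46.61°, ℓ=3.6607
cmd 1: set φ=137.60° → (κ,φ,ℓ)=(0.4791,137.60°,3.6607) → tip=(-1.8219,1.6636,2.0524)
cmd 2: set ℓ=2.5138 → (κ,φ,ℓ)=(0.4791,137.60°,2.5138) → tip=(-0.9891,0.9032,1.9487)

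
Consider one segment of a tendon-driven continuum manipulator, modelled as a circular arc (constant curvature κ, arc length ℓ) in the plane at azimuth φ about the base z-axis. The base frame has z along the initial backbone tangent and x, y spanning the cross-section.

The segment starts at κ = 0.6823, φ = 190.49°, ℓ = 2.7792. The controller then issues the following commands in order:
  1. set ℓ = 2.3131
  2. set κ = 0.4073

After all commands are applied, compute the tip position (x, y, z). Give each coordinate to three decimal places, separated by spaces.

initial: κ=0.6823, φ=190.49°, ℓ=2.7792
cmd 1: set ℓ=2.3131 → (κ,φ,ℓ)=(0.6823,190.49°,2.3131) → tip=(-1.4518,-0.2688,1.4656)
cmd 2: set κ=0.4073 → (κ,φ,ℓ)=(0.4073,190.49°,2.3131) → tip=(-0.9945,-0.1841,1.9858)

-0.994 -0.184 1.986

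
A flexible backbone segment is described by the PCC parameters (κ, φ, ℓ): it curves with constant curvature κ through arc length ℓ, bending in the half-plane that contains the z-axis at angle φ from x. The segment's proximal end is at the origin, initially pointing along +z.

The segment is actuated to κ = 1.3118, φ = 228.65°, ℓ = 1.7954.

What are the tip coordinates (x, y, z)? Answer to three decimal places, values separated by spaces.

θ = κ·ℓ = 1.3118 × 1.7954 = 2.35521 rad
ρ = (1 − cos θ)/κ = (1 − -0.70641)/1.3118 = 1.30081
z = sin θ / κ = 0.70781/1.3118 = 0.53957
x = ρ cos φ = 1.30081 × cos(228.65°) = -0.85939
y = ρ sin φ = 1.30081 × sin(228.65°) = -0.97651

-0.859 -0.977 0.540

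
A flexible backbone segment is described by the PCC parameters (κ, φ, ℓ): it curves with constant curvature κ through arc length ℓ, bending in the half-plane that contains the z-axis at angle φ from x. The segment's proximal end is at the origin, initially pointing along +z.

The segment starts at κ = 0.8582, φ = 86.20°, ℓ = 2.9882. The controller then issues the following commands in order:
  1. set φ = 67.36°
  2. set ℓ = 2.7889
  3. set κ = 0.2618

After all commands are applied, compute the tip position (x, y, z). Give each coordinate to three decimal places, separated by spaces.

0.375 0.899 2.548

initial: κ=0.8582, φ=86.20°, ℓ=2.9882
cmd 1: set φ=67.36° → (κ,φ,ℓ)=(0.8582,67.36°,2.9882) → tip=(0.8244,1.9767,0.6358)
cmd 2: set ℓ=2.7889 → (κ,φ,ℓ)=(0.8582,67.36°,2.7889) → tip=(0.7773,1.8637,0.7927)
cmd 3: set κ=0.2618 → (κ,φ,ℓ)=(0.2618,67.36°,2.7889) → tip=(0.3748,0.8987,2.5476)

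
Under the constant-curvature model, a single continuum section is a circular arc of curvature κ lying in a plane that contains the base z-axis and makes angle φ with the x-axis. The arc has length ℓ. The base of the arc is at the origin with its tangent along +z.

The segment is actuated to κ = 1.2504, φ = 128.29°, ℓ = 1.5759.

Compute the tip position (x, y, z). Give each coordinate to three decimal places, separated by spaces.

θ = κ·ℓ = 1.2504 × 1.5759 = 1.97051 rad
ρ = (1 − cos θ)/κ = (1 − -0.38915)/1.2504 = 1.11096
z = sin θ / κ = 0.92117/1.2504 = 0.73670
x = ρ cos φ = 1.11096 × cos(128.29°) = -0.68840
y = ρ sin φ = 1.11096 × sin(128.29°) = 0.87198

-0.688 0.872 0.737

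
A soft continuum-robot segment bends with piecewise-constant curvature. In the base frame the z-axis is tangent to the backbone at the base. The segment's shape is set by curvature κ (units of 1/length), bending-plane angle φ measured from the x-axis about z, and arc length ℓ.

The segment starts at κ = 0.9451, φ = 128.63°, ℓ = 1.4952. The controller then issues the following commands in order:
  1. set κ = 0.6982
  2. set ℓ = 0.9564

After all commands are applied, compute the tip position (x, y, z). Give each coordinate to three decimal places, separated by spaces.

-0.192 0.240 0.887

initial: κ=0.9451, φ=128.63°, ℓ=1.4952
cmd 1: set κ=0.6982 → (κ,φ,ℓ)=(0.6982,128.63°,1.4952) → tip=(-0.4446,0.5563,1.2380)
cmd 2: set ℓ=0.9564 → (κ,φ,ℓ)=(0.6982,128.63°,0.9564) → tip=(-0.1921,0.2403,0.8869)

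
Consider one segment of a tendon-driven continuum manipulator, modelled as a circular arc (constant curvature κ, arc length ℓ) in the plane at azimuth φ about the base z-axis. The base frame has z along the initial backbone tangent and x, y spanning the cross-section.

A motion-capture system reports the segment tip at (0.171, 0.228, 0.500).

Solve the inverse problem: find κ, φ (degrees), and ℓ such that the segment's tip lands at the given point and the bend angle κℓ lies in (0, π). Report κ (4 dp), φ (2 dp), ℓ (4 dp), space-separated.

1.7209 53.13 0.6021

ρ = √(x²+y²) = √(0.171² + 0.228²) = 0.28500
φ = atan2(y, x) mod 360° = atan2(0.228, 0.171) = 53.1301°
|p|² = ρ² + z² = 0.28500² + 0.500² = 0.33122
κ = 2ρ / |p|² = 2×0.28500 / 0.33122 = 1.72088
θ = 2·atan2(ρ, z) = 2·atan2(0.28500, 0.500) = 1.03614 rad
ℓ = θ/κ = 1.03614/1.72088 = 0.60210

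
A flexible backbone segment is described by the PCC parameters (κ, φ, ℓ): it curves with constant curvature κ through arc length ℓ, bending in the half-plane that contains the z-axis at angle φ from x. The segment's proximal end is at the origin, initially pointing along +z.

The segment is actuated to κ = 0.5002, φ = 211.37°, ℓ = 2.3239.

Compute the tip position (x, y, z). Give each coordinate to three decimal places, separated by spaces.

θ = κ·ℓ = 0.5002 × 2.3239 = 1.16241 rad
ρ = (1 − cos θ)/κ = (1 − 0.39712)/0.5002 = 1.20527
z = sin θ / κ = 0.91776/0.5002 = 1.83480
x = ρ cos φ = 1.20527 × cos(211.37°) = -1.02909
y = ρ sin φ = 1.20527 × sin(211.37°) = -0.62742

-1.029 -0.627 1.835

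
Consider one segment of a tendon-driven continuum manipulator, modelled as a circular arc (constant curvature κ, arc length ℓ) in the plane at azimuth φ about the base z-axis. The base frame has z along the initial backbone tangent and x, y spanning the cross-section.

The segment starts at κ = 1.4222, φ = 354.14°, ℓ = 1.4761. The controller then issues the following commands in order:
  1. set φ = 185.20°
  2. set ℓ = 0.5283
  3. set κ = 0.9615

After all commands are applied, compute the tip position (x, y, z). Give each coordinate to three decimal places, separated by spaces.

-0.131 -0.012 0.506

initial: κ=1.4222, φ=354.14°, ℓ=1.4761
cmd 1: set φ=185.20° → (κ,φ,ℓ)=(1.4222,185.20°,1.4761) → tip=(-1.0533,-0.0959,0.6072)
cmd 2: set ℓ=0.5283 → (κ,φ,ℓ)=(1.4222,185.20°,0.5283) → tip=(-0.1885,-0.0172,0.4800)
cmd 3: set κ=0.9615 → (κ,φ,ℓ)=(0.9615,185.20°,0.5283) → tip=(-0.1308,-0.0119,0.5059)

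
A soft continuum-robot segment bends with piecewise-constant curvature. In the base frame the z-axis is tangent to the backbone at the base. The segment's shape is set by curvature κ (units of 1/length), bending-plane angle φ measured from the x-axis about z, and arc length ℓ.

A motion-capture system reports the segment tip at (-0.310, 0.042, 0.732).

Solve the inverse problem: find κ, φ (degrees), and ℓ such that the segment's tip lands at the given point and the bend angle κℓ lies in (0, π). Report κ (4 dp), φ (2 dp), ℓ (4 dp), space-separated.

ρ = √(x²+y²) = √(-0.310² + 0.042²) = 0.31283
φ = atan2(y, x) mod 360° = atan2(0.042, -0.310) = 172.2843°
|p|² = ρ² + z² = 0.31283² + 0.732² = 0.63369
κ = 2ρ / |p|² = 2×0.31283 / 0.63369 = 0.98734
θ = 2·atan2(ρ, z) = 2·atan2(0.31283, 0.732) = 0.80775 rad
ℓ = θ/κ = 0.80775/0.98734 = 0.81811

0.9873 172.28 0.8181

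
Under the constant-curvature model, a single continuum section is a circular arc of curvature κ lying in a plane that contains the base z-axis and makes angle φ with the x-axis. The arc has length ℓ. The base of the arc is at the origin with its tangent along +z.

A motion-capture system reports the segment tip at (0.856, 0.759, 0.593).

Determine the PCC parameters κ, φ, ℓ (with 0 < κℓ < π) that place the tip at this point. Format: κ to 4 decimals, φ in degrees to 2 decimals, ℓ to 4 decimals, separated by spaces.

1.3780 41.56 1.5858

ρ = √(x²+y²) = √(0.856² + 0.759²) = 1.14404
φ = atan2(y, x) mod 360° = atan2(0.759, 0.856) = 41.5628°
|p|² = ρ² + z² = 1.14404² + 0.593² = 1.66047
κ = 2ρ / |p|² = 2×1.14404 / 1.66047 = 1.37797
θ = 2·atan2(ρ, z) = 2·atan2(1.14404, 0.593) = 2.18517 rad
ℓ = θ/κ = 2.18517/1.37797 = 1.58579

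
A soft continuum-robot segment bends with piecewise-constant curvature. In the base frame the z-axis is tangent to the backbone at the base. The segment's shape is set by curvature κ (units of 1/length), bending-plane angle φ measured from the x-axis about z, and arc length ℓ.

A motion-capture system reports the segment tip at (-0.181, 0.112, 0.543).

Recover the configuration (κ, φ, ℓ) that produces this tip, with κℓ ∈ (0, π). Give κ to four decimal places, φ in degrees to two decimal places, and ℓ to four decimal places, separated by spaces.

1.2515 148.25 0.5970

ρ = √(x²+y²) = √(-0.181² + 0.112²) = 0.21285
φ = atan2(y, x) mod 360° = atan2(0.112, -0.181) = 148.2514°
|p|² = ρ² + z² = 0.21285² + 0.543² = 0.34015
κ = 2ρ / |p|² = 2×0.21285 / 0.34015 = 1.25149
θ = 2·atan2(ρ, z) = 2·atan2(0.21285, 0.543) = 0.74716 rad
ℓ = θ/κ = 0.74716/1.25149 = 0.59702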